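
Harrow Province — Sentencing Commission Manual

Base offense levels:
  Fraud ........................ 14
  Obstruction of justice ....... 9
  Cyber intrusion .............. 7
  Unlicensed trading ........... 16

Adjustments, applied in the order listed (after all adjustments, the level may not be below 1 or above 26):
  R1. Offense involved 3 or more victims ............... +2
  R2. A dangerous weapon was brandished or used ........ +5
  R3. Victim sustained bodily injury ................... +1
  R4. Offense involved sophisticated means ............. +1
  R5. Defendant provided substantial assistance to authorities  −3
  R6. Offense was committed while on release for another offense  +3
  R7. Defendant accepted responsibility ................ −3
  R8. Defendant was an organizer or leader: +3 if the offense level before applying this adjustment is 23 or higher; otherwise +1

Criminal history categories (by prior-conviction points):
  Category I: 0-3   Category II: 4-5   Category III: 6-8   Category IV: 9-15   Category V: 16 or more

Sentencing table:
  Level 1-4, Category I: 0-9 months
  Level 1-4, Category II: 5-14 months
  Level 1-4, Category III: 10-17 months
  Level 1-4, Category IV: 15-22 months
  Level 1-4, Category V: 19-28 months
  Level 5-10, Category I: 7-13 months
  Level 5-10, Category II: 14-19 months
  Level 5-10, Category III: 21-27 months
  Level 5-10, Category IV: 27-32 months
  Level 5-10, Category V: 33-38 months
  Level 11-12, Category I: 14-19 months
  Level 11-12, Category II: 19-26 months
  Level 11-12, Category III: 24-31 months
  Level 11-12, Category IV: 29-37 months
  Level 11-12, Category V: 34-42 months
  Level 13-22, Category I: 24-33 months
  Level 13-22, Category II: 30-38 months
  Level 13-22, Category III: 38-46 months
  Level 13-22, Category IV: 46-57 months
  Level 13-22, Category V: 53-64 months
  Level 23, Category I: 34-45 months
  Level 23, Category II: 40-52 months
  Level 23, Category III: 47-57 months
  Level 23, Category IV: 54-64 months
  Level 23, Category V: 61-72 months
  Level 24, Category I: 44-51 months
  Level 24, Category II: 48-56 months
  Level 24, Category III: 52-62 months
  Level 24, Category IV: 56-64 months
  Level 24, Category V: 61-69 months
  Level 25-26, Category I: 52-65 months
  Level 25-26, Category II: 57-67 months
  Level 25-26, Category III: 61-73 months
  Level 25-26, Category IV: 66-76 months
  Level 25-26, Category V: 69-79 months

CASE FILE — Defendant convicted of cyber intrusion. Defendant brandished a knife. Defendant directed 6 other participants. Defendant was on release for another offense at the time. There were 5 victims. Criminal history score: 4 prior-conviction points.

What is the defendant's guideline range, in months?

Base offense level for cyber intrusion: 7.
R1 applies: 7 + 2 = 9.
R2 applies: 9 + 5 = 14.
R4 does not apply.
R6 applies: 14 + 3 = 17.
R8 applies (level before this adjustment is 17 < 23, so +1): 17 + 1 = 18.
Final offense level: 18.
Criminal history: 4 prior points → Category II (4-5).
Level 18 falls in the 13-22 band.
Grid: Level 13-22 × Category II = 30-38 months.

30-38 months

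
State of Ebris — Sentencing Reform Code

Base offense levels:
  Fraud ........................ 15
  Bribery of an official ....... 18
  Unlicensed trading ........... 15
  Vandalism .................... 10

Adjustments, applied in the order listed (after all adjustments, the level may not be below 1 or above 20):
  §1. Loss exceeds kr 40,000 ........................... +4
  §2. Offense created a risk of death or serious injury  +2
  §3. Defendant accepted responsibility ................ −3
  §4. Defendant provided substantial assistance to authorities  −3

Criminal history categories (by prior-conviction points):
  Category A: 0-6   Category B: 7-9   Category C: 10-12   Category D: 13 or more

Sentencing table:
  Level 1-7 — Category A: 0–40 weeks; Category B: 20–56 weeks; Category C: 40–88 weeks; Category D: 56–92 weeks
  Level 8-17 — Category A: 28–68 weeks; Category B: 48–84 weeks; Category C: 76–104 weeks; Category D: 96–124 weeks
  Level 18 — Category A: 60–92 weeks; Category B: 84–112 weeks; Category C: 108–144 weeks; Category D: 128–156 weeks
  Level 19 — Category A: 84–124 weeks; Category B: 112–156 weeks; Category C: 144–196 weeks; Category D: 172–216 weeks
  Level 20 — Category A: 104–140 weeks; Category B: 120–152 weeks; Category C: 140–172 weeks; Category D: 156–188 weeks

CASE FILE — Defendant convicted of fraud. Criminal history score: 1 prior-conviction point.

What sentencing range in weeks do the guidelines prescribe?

28-68 weeks

Base offense level for fraud: 15.
Final offense level: 15.
Criminal history: 1 prior point → Category A (0-6).
Level 15 falls in the 8-17 band.
Grid: Level 8-17 × Category A = 28-68 weeks.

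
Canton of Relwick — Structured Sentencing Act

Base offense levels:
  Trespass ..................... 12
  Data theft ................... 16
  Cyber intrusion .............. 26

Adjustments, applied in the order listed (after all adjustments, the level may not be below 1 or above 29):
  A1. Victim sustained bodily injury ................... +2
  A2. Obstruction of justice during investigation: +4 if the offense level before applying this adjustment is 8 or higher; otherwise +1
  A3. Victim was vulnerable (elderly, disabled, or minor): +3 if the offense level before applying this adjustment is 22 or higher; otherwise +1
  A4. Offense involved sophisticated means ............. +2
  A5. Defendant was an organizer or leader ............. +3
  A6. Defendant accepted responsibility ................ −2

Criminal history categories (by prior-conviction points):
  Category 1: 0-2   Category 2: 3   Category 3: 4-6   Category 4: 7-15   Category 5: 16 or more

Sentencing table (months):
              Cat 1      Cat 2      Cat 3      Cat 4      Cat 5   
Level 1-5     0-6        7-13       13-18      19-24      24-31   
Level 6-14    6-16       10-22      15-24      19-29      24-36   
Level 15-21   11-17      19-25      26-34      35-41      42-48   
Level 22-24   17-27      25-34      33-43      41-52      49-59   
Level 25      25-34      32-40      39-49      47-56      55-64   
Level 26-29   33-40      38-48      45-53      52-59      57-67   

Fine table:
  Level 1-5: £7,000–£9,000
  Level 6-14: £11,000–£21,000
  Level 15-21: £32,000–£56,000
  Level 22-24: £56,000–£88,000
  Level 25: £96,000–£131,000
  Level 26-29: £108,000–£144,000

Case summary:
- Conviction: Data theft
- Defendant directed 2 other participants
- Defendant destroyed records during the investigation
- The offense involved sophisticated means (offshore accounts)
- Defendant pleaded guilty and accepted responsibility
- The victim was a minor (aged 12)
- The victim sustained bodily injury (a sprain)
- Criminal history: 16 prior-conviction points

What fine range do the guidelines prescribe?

£108,000–£144,000

Base offense level for data theft: 16.
A1 applies: 16 + 2 = 18.
A2 applies (level before this adjustment is 18 ≥ 8, so +4): 18 + 4 = 22.
A3 applies (level before this adjustment is 22 ≥ 22, so +3): 22 + 3 = 25.
A4 applies: 25 + 2 = 27.
A5 applies: 27 + 3 = 30.
A6 applies: 30 − 2 = 28.
Final offense level: 28.
Level 28 falls in the 26-29 band.
Fine table: Level 26-29 → £108,000–£144,000.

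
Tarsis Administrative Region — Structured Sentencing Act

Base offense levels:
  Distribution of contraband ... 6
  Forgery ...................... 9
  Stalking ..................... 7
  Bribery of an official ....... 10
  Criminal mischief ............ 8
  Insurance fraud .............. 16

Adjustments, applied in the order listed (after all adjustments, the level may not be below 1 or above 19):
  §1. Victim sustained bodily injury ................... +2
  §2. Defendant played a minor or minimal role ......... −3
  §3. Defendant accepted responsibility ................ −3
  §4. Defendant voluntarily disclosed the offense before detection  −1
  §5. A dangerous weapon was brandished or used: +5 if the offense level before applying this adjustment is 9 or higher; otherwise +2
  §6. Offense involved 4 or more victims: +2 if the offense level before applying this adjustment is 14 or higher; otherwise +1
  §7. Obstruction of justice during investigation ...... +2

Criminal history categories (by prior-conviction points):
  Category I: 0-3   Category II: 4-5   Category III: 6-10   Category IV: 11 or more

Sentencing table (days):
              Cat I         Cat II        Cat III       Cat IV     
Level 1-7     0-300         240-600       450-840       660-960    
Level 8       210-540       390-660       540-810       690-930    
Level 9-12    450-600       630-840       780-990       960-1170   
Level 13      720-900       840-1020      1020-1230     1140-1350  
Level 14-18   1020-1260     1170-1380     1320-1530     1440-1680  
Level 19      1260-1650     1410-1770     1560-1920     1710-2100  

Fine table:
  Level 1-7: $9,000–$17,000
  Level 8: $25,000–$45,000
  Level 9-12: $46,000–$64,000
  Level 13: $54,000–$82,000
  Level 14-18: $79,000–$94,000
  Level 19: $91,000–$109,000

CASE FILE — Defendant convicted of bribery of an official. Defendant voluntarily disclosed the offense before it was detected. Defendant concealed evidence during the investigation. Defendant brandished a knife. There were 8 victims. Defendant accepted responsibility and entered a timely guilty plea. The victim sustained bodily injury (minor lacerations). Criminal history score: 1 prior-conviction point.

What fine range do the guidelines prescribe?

Base offense level for bribery of an official: 10.
§1 applies: 10 + 2 = 12.
§2 does not apply.
§3 applies: 12 − 3 = 9.
§4 applies: 9 − 1 = 8.
§5 applies (level before this adjustment is 8 < 9, so +2): 8 + 2 = 10.
§6 applies (level before this adjustment is 10 < 14, so +1): 10 + 1 = 11.
§7 applies: 11 + 2 = 13.
Final offense level: 13.
Level 13 falls in the 13 band.
Fine table: Level 13 → $54,000–$82,000.

$54,000–$82,000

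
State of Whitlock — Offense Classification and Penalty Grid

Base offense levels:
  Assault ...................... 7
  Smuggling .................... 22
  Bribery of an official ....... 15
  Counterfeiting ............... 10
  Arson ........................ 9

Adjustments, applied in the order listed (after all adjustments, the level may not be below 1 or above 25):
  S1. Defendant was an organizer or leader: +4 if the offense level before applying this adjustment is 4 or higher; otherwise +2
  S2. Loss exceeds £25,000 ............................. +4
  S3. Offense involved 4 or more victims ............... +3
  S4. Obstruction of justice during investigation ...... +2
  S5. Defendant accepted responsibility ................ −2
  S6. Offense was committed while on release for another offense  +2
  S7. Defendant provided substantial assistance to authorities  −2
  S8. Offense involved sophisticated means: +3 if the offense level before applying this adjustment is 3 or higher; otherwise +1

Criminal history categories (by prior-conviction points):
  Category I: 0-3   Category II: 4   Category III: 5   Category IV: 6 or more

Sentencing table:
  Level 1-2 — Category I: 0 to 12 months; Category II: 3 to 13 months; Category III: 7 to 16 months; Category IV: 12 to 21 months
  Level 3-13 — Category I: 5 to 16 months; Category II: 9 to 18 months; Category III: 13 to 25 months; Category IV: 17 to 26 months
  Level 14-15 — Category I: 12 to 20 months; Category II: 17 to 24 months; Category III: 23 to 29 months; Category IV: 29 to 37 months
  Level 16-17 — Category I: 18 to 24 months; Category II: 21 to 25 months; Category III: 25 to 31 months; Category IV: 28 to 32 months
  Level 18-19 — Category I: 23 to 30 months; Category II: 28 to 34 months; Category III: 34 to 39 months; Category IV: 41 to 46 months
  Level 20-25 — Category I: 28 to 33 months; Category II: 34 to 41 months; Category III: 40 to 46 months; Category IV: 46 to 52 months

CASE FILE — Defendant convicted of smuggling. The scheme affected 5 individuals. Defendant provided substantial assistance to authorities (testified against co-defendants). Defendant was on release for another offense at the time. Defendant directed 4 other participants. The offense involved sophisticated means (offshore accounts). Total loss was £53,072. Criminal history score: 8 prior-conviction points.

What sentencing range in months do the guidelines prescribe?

Base offense level for smuggling: 22.
S1 applies (level before this adjustment is 22 ≥ 4, so +4): 22 + 4 = 26.
S2 applies: 26 + 4 = 30.
S3 applies: 30 + 3 = 33.
S6 applies: 33 + 2 = 35.
S7 applies: 35 − 2 = 33.
S8 applies (level before this adjustment is 33 ≥ 3, so +3): 33 + 3 = 36.
Level 36 exceeds the maximum of 25; capped at 25.
Final offense level: 25.
Criminal history: 8 prior points → Category IV (6+).
Level 25 falls in the 20-25 band.
Grid: Level 20-25 × Category IV = 46-52 months.

46-52 months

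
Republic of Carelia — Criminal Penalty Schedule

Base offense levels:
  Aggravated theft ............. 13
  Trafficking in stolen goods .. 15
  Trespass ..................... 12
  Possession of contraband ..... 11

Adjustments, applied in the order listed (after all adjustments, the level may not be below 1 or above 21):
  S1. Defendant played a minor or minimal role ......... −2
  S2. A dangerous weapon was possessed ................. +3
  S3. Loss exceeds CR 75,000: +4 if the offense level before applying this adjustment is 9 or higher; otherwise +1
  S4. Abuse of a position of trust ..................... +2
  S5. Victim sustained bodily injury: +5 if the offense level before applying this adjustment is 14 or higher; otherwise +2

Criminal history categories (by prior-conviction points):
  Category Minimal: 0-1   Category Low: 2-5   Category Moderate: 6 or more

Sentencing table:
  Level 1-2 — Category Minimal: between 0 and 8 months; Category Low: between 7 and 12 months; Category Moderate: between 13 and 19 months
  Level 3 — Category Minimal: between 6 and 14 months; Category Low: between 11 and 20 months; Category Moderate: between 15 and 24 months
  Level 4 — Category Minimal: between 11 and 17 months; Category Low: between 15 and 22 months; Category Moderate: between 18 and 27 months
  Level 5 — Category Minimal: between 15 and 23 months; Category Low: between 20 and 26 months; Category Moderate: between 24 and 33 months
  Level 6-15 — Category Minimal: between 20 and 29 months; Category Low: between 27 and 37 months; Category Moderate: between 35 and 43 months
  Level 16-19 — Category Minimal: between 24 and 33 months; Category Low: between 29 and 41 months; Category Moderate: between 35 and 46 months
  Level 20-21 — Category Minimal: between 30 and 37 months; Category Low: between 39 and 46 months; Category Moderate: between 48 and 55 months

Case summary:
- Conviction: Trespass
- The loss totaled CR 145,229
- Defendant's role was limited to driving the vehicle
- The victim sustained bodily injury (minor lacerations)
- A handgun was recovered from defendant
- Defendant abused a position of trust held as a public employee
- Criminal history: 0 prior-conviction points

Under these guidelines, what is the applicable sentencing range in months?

Base offense level for trespass: 12.
S1 applies: 12 − 2 = 10.
S2 applies: 10 + 3 = 13.
S3 applies (level before this adjustment is 13 ≥ 9, so +4): 13 + 4 = 17.
S4 applies: 17 + 2 = 19.
S5 applies (level before this adjustment is 19 ≥ 14, so +5): 19 + 5 = 24.
Level 24 exceeds the maximum of 21; capped at 21.
Final offense level: 21.
Criminal history: 0 prior points → Category Minimal (0-1).
Level 21 falls in the 20-21 band.
Grid: Level 20-21 × Category Minimal = 30-37 months.

30-37 months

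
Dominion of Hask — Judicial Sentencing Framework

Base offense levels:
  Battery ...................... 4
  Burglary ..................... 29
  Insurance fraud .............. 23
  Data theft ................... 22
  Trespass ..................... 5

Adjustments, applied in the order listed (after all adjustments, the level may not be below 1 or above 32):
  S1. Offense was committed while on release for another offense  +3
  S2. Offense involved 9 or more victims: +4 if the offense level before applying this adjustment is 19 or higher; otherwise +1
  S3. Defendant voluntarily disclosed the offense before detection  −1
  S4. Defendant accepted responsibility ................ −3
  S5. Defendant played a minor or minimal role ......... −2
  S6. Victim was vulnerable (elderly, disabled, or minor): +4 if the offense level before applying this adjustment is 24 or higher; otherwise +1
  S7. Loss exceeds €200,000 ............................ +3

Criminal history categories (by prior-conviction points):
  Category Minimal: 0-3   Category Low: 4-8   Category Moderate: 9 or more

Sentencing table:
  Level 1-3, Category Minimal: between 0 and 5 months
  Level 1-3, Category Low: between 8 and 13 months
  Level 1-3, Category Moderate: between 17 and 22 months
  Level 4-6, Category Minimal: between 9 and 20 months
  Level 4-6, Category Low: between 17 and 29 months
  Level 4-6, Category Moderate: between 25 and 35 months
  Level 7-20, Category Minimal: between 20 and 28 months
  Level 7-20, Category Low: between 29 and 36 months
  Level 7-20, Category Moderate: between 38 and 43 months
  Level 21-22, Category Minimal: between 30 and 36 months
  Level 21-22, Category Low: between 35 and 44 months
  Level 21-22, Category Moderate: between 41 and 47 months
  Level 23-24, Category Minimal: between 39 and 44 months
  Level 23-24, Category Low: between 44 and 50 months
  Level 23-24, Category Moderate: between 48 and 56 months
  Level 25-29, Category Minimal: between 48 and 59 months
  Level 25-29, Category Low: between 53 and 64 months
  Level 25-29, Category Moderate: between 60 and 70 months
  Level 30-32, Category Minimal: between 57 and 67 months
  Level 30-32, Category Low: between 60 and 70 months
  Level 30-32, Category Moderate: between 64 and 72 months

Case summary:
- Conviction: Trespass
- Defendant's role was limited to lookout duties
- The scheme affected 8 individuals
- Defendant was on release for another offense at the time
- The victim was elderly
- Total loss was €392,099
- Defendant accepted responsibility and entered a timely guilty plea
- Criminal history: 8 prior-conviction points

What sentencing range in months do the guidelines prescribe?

Base offense level for trespass: 5.
S1 applies: 5 + 3 = 8.
S3 does not apply.
S4 applies: 8 − 3 = 5.
S5 applies: 5 − 2 = 3.
S6 applies (level before this adjustment is 3 < 24, so +1): 3 + 1 = 4.
S7 applies: 4 + 3 = 7.
Final offense level: 7.
Criminal history: 8 prior points → Category Low (4-8).
Level 7 falls in the 7-20 band.
Grid: Level 7-20 × Category Low = 29-36 months.

29-36 months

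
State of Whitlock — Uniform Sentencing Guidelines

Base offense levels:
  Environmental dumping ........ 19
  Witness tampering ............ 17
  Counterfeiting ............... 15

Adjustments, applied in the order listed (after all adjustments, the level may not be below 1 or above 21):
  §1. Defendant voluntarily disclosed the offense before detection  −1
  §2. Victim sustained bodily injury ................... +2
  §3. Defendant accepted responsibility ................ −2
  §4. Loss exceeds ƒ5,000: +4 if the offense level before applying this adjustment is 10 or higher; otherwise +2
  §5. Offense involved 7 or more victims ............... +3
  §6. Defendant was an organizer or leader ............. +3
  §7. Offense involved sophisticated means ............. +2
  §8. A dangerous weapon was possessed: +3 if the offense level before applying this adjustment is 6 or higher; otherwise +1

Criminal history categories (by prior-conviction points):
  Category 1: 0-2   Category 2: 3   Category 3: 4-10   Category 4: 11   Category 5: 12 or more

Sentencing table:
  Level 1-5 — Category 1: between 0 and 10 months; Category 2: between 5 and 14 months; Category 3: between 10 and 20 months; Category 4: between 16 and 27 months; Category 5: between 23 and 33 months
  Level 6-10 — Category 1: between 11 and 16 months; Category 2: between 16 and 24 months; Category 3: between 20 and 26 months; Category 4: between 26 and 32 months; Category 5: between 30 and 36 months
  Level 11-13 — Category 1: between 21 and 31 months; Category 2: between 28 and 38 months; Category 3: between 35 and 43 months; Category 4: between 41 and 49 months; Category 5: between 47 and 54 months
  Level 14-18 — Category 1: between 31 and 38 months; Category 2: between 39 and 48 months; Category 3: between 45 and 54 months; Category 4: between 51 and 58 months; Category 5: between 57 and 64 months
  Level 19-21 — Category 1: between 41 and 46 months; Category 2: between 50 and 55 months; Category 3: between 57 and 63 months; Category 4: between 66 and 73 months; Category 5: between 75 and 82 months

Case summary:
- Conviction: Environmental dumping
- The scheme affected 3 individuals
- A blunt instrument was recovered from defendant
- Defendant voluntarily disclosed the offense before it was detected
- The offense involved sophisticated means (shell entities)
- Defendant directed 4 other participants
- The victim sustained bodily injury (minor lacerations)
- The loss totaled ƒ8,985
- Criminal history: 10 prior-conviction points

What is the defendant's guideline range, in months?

57-63 months

Base offense level for environmental dumping: 19.
§1 applies: 19 − 1 = 18.
§2 applies: 18 + 2 = 20.
§3 does not apply.
§4 applies (level before this adjustment is 20 ≥ 10, so +4): 20 + 4 = 24.
§6 applies: 24 + 3 = 27.
§7 applies: 27 + 2 = 29.
§8 applies (level before this adjustment is 29 ≥ 6, so +3): 29 + 3 = 32.
Level 32 exceeds the maximum of 21; capped at 21.
Final offense level: 21.
Criminal history: 10 prior points → Category 3 (4-10).
Level 21 falls in the 19-21 band.
Grid: Level 19-21 × Category 3 = 57-63 months.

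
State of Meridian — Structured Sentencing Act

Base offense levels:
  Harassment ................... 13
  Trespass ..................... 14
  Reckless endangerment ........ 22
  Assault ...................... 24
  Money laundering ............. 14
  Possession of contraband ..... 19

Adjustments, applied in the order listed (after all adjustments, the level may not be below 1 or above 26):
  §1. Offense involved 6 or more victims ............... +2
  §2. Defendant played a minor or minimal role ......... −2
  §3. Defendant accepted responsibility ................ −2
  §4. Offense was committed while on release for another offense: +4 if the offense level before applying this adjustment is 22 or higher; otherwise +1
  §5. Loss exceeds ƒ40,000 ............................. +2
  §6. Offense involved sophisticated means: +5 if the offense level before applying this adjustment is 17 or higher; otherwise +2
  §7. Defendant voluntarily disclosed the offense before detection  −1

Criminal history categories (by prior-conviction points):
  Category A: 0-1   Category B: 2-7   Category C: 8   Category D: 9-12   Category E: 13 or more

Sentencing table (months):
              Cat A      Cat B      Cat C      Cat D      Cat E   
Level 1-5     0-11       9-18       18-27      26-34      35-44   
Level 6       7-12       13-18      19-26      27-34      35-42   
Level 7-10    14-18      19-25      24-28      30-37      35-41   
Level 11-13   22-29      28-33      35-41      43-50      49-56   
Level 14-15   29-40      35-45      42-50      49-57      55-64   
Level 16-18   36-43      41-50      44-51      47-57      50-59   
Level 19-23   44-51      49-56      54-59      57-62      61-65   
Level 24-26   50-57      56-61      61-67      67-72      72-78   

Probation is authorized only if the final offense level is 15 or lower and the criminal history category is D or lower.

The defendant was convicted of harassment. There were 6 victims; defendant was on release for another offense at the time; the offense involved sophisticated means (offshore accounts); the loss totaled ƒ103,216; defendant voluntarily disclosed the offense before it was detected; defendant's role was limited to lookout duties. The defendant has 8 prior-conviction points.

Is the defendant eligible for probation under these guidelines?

No

Base offense level for harassment: 13.
§1 applies: 13 + 2 = 15.
§2 applies: 15 − 2 = 13.
§3 does not apply.
§4 applies (level before this adjustment is 13 < 22, so +1): 13 + 1 = 14.
§5 applies: 14 + 2 = 16.
§6 applies (level before this adjustment is 16 < 17, so +2): 16 + 2 = 18.
§7 applies: 18 − 1 = 17.
Final offense level: 17.
Criminal history: 8 prior points → Category C (8).
Level 17 falls in the 16-18 band.
Grid: Level 16-18 × Category C = 44-51 months.
Probation check: level 17 > 15 and category C ≤ D → not eligible.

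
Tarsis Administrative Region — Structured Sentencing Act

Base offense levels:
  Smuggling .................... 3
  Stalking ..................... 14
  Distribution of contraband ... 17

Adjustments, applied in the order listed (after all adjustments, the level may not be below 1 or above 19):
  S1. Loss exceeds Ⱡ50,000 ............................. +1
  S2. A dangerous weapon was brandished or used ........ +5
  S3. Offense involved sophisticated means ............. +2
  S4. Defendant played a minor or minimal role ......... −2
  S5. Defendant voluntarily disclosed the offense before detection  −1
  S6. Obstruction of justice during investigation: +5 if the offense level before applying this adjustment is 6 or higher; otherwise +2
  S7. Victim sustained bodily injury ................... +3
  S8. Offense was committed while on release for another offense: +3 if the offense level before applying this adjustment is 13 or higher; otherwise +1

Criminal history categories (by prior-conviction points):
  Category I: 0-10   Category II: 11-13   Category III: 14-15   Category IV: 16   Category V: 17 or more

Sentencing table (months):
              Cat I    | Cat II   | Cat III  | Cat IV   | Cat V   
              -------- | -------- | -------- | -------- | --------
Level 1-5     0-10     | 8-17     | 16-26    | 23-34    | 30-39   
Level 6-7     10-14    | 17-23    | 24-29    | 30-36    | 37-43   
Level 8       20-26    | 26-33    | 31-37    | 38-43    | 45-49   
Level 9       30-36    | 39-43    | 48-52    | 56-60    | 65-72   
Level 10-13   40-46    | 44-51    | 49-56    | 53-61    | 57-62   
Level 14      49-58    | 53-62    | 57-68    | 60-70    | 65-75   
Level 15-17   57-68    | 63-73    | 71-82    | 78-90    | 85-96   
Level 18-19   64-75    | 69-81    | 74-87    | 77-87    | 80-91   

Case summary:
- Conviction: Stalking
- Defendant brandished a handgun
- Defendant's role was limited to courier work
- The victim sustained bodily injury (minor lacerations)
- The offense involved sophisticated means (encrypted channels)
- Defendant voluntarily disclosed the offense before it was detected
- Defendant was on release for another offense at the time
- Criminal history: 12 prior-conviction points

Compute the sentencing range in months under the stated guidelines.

Base offense level for stalking: 14.
S2 applies: 14 + 5 = 19.
S3 applies: 19 + 2 = 21.
S4 applies: 21 − 2 = 19.
S5 applies: 19 − 1 = 18.
S6 does not apply.
S7 applies: 18 + 3 = 21.
S8 applies (level before this adjustment is 21 ≥ 13, so +3): 21 + 3 = 24.
Level 24 exceeds the maximum of 19; capped at 19.
Final offense level: 19.
Criminal history: 12 prior points → Category II (11-13).
Level 19 falls in the 18-19 band.
Grid: Level 18-19 × Category II = 69-81 months.

69-81 months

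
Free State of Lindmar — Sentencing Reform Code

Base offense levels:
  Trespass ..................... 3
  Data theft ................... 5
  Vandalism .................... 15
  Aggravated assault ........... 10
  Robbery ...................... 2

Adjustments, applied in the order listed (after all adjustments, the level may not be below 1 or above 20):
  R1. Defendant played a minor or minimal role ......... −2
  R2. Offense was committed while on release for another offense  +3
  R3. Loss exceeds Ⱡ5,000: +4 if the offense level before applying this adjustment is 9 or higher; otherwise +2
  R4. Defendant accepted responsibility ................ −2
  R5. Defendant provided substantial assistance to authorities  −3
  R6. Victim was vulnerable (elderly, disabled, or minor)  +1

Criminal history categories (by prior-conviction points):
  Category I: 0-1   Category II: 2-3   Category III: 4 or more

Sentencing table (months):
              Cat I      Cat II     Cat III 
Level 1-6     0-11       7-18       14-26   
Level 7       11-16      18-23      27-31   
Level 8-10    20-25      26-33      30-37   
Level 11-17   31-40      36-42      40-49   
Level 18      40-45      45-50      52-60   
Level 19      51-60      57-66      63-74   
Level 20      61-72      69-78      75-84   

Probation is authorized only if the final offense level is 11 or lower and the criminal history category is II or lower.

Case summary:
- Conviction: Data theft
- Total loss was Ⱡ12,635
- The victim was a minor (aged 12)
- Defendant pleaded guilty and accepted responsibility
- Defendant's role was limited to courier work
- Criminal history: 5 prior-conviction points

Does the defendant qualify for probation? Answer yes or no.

No

Base offense level for data theft: 5.
R1 applies: 5 − 2 = 3.
R3 applies (level before this adjustment is 3 < 9, so +2): 3 + 2 = 5.
R4 applies: 5 − 2 = 3.
R6 applies: 3 + 1 = 4.
Final offense level: 4.
Criminal history: 5 prior points → Category III (4+).
Level 4 falls in the 1-6 band.
Grid: Level 1-6 × Category III = 14-26 months.
Probation check: level 4 ≤ 11 and category III > II → not eligible.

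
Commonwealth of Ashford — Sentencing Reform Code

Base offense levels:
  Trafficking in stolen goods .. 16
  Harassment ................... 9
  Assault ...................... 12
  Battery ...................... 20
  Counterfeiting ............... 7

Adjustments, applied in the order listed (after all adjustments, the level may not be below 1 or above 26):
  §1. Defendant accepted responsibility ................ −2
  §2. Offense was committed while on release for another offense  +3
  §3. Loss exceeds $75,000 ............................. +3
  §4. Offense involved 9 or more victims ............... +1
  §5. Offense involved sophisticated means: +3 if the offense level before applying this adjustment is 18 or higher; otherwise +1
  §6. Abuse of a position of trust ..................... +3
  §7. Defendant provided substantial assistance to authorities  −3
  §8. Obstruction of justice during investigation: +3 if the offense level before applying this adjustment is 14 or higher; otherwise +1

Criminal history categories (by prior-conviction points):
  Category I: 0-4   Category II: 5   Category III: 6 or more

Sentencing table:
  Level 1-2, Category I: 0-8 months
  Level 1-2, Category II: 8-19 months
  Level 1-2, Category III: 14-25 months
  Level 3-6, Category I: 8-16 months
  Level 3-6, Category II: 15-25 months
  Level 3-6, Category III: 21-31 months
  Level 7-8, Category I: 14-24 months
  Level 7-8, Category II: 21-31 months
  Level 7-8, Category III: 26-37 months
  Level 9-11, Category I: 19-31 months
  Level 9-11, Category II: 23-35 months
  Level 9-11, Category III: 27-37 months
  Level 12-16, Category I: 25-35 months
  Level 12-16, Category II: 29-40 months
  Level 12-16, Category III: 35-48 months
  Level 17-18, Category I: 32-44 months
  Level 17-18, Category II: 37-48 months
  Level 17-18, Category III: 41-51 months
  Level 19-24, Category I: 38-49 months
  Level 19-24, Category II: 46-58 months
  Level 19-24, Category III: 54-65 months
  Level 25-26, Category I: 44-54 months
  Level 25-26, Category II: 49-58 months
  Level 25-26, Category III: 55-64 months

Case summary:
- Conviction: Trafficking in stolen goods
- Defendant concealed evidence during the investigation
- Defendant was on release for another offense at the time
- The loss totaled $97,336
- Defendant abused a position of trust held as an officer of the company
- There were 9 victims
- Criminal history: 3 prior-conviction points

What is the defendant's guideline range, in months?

44-54 months

Base offense level for trafficking in stolen goods: 16.
§1 does not apply.
§2 applies: 16 + 3 = 19.
§3 applies: 19 + 3 = 22.
§4 applies: 22 + 1 = 23.
§5 does not apply.
§6 applies: 23 + 3 = 26.
§7 does not apply.
§8 applies (level before this adjustment is 26 ≥ 14, so +3): 26 + 3 = 29.
Level 29 exceeds the maximum of 26; capped at 26.
Final offense level: 26.
Criminal history: 3 prior points → Category I (0-4).
Level 26 falls in the 25-26 band.
Grid: Level 25-26 × Category I = 44-54 months.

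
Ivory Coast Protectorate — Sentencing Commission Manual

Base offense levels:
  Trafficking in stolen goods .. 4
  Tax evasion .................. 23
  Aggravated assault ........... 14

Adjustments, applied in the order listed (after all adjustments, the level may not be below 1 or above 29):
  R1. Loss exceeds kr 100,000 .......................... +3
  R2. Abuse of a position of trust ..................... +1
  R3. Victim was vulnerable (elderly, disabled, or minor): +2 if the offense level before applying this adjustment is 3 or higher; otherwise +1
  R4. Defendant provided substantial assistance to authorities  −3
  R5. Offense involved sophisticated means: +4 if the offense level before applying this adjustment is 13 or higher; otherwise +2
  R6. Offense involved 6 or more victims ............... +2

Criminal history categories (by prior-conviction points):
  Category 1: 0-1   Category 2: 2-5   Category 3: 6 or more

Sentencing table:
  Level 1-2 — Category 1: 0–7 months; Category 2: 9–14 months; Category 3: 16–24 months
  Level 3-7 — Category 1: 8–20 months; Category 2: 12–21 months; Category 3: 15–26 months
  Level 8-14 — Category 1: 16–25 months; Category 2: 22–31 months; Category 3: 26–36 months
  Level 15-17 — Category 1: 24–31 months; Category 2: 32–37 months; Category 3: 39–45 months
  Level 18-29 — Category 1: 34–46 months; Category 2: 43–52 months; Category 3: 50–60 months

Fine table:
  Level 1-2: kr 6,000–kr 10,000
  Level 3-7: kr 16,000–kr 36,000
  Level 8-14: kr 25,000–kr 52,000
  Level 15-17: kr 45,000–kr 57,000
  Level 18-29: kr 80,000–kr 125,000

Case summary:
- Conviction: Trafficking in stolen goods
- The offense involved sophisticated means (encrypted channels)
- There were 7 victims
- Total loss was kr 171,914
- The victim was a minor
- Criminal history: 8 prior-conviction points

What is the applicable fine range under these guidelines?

kr 25,000–kr 52,000

Base offense level for trafficking in stolen goods: 4.
R1 applies: 4 + 3 = 7.
R2 does not apply.
R3 applies (level before this adjustment is 7 ≥ 3, so +2): 7 + 2 = 9.
R5 applies (level before this adjustment is 9 < 13, so +2): 9 + 2 = 11.
R6 applies: 11 + 2 = 13.
Final offense level: 13.
Level 13 falls in the 8-14 band.
Fine table: Level 8-14 → kr 25,000–kr 52,000.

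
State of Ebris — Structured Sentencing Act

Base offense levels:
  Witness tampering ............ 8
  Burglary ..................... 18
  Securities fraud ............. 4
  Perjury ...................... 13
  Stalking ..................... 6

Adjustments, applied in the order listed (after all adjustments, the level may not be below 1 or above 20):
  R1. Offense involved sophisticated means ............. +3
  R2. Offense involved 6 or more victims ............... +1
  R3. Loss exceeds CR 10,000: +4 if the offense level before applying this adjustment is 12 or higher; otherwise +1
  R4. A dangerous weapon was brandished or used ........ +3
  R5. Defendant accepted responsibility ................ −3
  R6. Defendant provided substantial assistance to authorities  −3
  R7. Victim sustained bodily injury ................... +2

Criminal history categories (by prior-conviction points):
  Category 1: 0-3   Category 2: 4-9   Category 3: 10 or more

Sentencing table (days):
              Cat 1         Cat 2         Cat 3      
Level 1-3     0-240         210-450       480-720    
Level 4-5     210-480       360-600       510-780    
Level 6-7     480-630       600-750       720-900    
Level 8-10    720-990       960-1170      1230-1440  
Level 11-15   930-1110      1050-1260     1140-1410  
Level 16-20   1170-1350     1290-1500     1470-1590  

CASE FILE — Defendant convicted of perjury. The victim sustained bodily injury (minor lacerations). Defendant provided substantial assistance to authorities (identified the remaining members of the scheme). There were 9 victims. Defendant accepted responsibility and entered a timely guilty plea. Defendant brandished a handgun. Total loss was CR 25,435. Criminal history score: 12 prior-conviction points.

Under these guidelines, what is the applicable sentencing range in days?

Base offense level for perjury: 13.
R2 applies: 13 + 1 = 14.
R3 applies (level before this adjustment is 14 ≥ 12, so +4): 14 + 4 = 18.
R4 applies: 18 + 3 = 21.
R5 applies: 21 − 3 = 18.
R6 applies: 18 − 3 = 15.
R7 applies: 15 + 2 = 17.
Final offense level: 17.
Criminal history: 12 prior points → Category 3 (10+).
Level 17 falls in the 16-20 band.
Grid: Level 16-20 × Category 3 = 1470-1590 days.

1470-1590 days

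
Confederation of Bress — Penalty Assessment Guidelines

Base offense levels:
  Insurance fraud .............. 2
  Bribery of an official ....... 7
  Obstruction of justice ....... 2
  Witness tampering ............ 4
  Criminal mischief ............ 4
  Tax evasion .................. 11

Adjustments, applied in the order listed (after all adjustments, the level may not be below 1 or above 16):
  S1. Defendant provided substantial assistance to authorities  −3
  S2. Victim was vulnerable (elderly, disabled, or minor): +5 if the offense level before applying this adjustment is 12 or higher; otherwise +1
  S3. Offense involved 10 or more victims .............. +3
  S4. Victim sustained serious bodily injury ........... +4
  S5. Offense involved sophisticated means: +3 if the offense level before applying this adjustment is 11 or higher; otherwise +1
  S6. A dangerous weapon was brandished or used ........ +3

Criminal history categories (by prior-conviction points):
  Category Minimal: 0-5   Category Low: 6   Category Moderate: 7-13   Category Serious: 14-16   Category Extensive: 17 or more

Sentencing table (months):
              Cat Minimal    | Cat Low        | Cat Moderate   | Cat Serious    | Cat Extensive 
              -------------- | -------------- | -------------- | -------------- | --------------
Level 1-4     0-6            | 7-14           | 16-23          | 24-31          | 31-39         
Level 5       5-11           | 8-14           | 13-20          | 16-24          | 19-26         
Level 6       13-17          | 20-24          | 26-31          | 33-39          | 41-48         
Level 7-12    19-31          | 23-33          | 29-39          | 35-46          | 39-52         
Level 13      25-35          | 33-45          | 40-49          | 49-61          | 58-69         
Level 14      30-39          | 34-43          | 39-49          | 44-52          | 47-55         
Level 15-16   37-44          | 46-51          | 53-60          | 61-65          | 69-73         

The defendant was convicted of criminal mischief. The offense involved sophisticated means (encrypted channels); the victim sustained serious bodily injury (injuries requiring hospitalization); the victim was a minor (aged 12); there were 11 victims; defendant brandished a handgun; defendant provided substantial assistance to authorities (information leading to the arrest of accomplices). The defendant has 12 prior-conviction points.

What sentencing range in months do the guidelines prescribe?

Base offense level for criminal mischief: 4.
S1 applies: 4 − 3 = 1.
S2 applies (level before this adjustment is 1 < 12, so +1): 1 + 1 = 2.
S3 applies: 2 + 3 = 5.
S4 applies: 5 + 4 = 9.
S5 applies (level before this adjustment is 9 < 11, so +1): 9 + 1 = 10.
S6 applies: 10 + 3 = 13.
Final offense level: 13.
Criminal history: 12 prior points → Category Moderate (7-13).
Level 13 falls in the 13 band.
Grid: Level 13 × Category Moderate = 40-49 months.

40-49 months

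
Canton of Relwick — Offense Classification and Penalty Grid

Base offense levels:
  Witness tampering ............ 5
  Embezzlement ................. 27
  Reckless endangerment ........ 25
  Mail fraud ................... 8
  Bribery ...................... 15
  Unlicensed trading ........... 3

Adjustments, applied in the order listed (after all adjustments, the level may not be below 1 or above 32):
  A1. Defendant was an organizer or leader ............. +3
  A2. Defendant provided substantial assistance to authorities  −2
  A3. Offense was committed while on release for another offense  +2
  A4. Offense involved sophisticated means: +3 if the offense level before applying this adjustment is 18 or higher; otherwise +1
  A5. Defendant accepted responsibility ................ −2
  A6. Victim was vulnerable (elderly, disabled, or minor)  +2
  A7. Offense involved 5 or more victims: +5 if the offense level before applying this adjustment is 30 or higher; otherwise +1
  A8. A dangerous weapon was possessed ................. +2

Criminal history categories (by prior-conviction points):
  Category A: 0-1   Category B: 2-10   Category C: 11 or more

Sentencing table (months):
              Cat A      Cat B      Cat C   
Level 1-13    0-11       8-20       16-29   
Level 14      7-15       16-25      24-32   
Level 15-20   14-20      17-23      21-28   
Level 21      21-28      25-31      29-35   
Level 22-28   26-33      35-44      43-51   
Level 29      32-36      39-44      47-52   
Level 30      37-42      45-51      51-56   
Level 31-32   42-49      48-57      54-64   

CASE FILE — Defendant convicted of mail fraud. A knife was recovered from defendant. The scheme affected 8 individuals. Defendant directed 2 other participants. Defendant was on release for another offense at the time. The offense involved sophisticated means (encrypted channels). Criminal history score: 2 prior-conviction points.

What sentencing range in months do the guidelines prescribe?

Base offense level for mail fraud: 8.
A1 applies: 8 + 3 = 11.
A2 does not apply.
A3 applies: 11 + 2 = 13.
A4 applies (level before this adjustment is 13 < 18, so +1): 13 + 1 = 14.
A5 does not apply.
A6 does not apply.
A7 applies (level before this adjustment is 14 < 30, so +1): 14 + 1 = 15.
A8 applies: 15 + 2 = 17.
Final offense level: 17.
Criminal history: 2 prior points → Category B (2-10).
Level 17 falls in the 15-20 band.
Grid: Level 15-20 × Category B = 17-23 months.

17-23 months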